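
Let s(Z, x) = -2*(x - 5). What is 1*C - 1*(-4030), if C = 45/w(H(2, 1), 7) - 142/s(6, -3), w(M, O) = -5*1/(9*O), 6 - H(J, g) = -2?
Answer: 27633/8 ≈ 3454.1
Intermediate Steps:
H(J, g) = 8 (H(J, g) = 6 - 1*(-2) = 6 + 2 = 8)
w(M, O) = -5/(9*O)
s(Z, x) = 10 - 2*x (s(Z, x) = -2*(-5 + x) = 10 - 2*x)
C = -4607/8 (C = 45/((-5/9/7)) - 142/(10 - 2*(-3)) = 45/((-5/9*1/7)) - 142/(10 + 6) = 45/(-5/63) - 142/16 = 45*(-63/5) - 142*1/16 = -567 - 71/8 = -4607/8 ≈ -575.88)
1*C - 1*(-4030) = 1*(-4607/8) - 1*(-4030) = -4607/8 + 4030 = 27633/8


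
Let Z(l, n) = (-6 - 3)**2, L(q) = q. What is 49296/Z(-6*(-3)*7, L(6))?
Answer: 16432/27 ≈ 608.59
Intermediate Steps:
Z(l, n) = 81 (Z(l, n) = (-9)**2 = 81)
49296/Z(-6*(-3)*7, L(6)) = 49296/81 = 49296*(1/81) = 16432/27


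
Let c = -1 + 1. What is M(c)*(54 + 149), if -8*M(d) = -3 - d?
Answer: 609/8 ≈ 76.125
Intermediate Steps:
c = 0
M(d) = 3/8 + d/8 (M(d) = -(-3 - d)/8 = 3/8 + d/8)
M(c)*(54 + 149) = (3/8 + (⅛)*0)*(54 + 149) = (3/8 + 0)*203 = (3/8)*203 = 609/8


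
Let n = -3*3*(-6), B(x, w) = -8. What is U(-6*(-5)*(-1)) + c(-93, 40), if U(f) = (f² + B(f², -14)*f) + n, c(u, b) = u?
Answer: 1101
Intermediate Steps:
n = 54 (n = -9*(-6) = 54)
U(f) = 54 + f² - 8*f (U(f) = (f² - 8*f) + 54 = 54 + f² - 8*f)
U(-6*(-5)*(-1)) + c(-93, 40) = (54 + (-6*(-5)*(-1))² - 8*(-6*(-5))*(-1)) - 93 = (54 + (30*(-1))² - 240*(-1)) - 93 = (54 + (-30)² - 8*(-30)) - 93 = (54 + 900 + 240) - 93 = 1194 - 93 = 1101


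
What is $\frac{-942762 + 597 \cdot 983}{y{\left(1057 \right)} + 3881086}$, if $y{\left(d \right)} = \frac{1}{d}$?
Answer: $- \frac{12135417}{132332513} \approx -0.091704$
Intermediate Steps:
$\frac{-942762 + 597 \cdot 983}{y{\left(1057 \right)} + 3881086} = \frac{-942762 + 597 \cdot 983}{\frac{1}{1057} + 3881086} = \frac{-942762 + 586851}{\frac{1}{1057} + 3881086} = - \frac{355911}{\frac{4102307903}{1057}} = \left(-355911\right) \frac{1057}{4102307903} = - \frac{12135417}{132332513}$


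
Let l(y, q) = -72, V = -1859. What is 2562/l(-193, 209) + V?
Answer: -22735/12 ≈ -1894.6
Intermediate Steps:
2562/l(-193, 209) + V = 2562/(-72) - 1859 = 2562*(-1/72) - 1859 = -427/12 - 1859 = -22735/12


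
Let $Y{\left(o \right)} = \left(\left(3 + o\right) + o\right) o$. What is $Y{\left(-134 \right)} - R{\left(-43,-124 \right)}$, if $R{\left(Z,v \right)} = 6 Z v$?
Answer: $3518$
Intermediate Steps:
$R{\left(Z,v \right)} = 6 Z v$
$Y{\left(o \right)} = o \left(3 + 2 o\right)$ ($Y{\left(o \right)} = \left(3 + 2 o\right) o = o \left(3 + 2 o\right)$)
$Y{\left(-134 \right)} - R{\left(-43,-124 \right)} = - 134 \left(3 + 2 \left(-134\right)\right) - 6 \left(-43\right) \left(-124\right) = - 134 \left(3 - 268\right) - 31992 = \left(-134\right) \left(-265\right) - 31992 = 35510 - 31992 = 3518$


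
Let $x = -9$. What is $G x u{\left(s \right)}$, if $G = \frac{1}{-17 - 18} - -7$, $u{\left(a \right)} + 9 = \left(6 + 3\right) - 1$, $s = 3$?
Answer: $\frac{2196}{35} \approx 62.743$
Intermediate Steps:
$u{\left(a \right)} = -1$ ($u{\left(a \right)} = -9 + \left(\left(6 + 3\right) - 1\right) = -9 + \left(9 - 1\right) = -9 + 8 = -1$)
$G = \frac{244}{35}$ ($G = \frac{1}{-35} + 7 = - \frac{1}{35} + 7 = \frac{244}{35} \approx 6.9714$)
$G x u{\left(s \right)} = \frac{244}{35} \left(-9\right) \left(-1\right) = \left(- \frac{2196}{35}\right) \left(-1\right) = \frac{2196}{35}$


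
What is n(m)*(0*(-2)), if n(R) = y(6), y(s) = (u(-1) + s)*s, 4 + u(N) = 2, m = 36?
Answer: 0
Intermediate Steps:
u(N) = -2 (u(N) = -4 + 2 = -2)
y(s) = s*(-2 + s) (y(s) = (-2 + s)*s = s*(-2 + s))
n(R) = 24 (n(R) = 6*(-2 + 6) = 6*4 = 24)
n(m)*(0*(-2)) = 24*(0*(-2)) = 24*0 = 0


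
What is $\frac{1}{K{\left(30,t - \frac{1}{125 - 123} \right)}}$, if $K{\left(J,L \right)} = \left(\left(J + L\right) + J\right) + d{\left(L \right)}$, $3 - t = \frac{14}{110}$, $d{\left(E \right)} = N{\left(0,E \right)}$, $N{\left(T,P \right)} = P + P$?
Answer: $\frac{110}{7383} \approx 0.014899$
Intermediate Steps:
$N{\left(T,P \right)} = 2 P$
$d{\left(E \right)} = 2 E$
$t = \frac{158}{55}$ ($t = 3 - \frac{14}{110} = 3 - 14 \cdot \frac{1}{110} = 3 - \frac{7}{55} = \frac{158}{55} \approx 2.8727$)
$K{\left(J,L \right)} = 2 J + 3 L$ ($K{\left(J,L \right)} = \left(\left(J + L\right) + J\right) + 2 L = \left(L + 2 J\right) + 2 L = 2 J + 3 L$)
$\frac{1}{K{\left(30,t - \frac{1}{125 - 123} \right)}} = \frac{1}{2 \cdot 30 + 3 \left(\frac{158}{55} - \frac{1}{125 - 123}\right)} = \frac{1}{60 + 3 \left(\frac{158}{55} - \frac{1}{2}\right)} = \frac{1}{60 + 3 \cdot \frac{261}{110}} = \frac{1}{60 + \frac{783}{110}} = \frac{1}{\frac{7383}{110}} = \frac{110}{7383}$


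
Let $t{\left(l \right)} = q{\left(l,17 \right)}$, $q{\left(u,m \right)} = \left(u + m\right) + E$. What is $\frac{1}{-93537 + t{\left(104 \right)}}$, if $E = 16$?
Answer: $- \frac{1}{93400} \approx -1.0707 \cdot 10^{-5}$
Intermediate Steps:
$q{\left(u,m \right)} = 16 + m + u$ ($q{\left(u,m \right)} = \left(u + m\right) + 16 = \left(m + u\right) + 16 = 16 + m + u$)
$t{\left(l \right)} = 33 + l$ ($t{\left(l \right)} = 16 + 17 + l = 33 + l$)
$\frac{1}{-93537 + t{\left(104 \right)}} = \frac{1}{-93537 + \left(33 + 104\right)} = \frac{1}{-93537 + 137} = \frac{1}{-93400} = - \frac{1}{93400}$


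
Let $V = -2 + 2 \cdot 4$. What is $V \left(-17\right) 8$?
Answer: $-816$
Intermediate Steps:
$V = 6$ ($V = -2 + 8 = 6$)
$V \left(-17\right) 8 = 6 \left(-17\right) 8 = \left(-102\right) 8 = -816$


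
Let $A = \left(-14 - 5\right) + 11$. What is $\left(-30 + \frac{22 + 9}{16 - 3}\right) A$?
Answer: $\frac{2872}{13} \approx 220.92$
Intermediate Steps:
$A = -8$ ($A = -19 + 11 = -8$)
$\left(-30 + \frac{22 + 9}{16 - 3}\right) A = \left(-30 + \frac{22 + 9}{16 - 3}\right) \left(-8\right) = \left(-30 + \frac{31}{13}\right) \left(-8\right) = \left(- \frac{359}{13}\right) \left(-8\right) = \frac{2872}{13}$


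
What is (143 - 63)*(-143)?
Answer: -11440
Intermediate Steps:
(143 - 63)*(-143) = 80*(-143) = -11440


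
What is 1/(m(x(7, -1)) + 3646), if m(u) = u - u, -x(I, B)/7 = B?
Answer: 1/3646 ≈ 0.00027427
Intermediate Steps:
x(I, B) = -7*B
m(u) = 0
1/(m(x(7, -1)) + 3646) = 1/(0 + 3646) = 1/3646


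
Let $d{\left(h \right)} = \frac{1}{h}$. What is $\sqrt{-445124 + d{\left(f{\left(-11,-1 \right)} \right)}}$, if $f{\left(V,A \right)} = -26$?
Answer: $\frac{5 i \sqrt{12036154}}{26} \approx 667.18 i$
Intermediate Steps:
$\sqrt{-445124 + d{\left(f{\left(-11,-1 \right)} \right)}} = \sqrt{-445124 + \frac{1}{-26}} = \sqrt{-445124 - \frac{1}{26}} = \sqrt{- \frac{11573225}{26}} = \frac{5 i \sqrt{12036154}}{26}$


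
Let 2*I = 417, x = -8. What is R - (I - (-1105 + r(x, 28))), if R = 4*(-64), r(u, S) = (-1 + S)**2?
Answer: -1681/2 ≈ -840.50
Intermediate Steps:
I = 417/2 (I = (1/2)*417 = 417/2 ≈ 208.50)
R = -256
R - (I - (-1105 + r(x, 28))) = -256 - (417/2 - (-1105 + (-1 + 28)**2)) = -256 - (417/2 - (-1105 + 27**2)) = -256 - (417/2 - (-1105 + 729)) = -256 - (417/2 - 1*(-376)) = -256 - (417/2 + 376) = -256 - 1*1169/2 = -256 - 1169/2 = -1681/2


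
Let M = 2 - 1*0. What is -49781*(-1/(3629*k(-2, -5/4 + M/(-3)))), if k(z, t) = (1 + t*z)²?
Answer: 1792116/3051989 ≈ 0.58720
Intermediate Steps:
M = 2 (M = 2 + 0 = 2)
-49781*(-1/(3629*k(-2, -5/4 + M/(-3)))) = -49781*(-1/(3629*(1 + (-5/4 + 2/(-3))*(-2))²)) = -49781*(-1/(3629*(1 + (-5*¼ + 2*(-⅓))*(-2))²)) = -49781*(-1/(3629*(1 + (-5/4 - ⅔)*(-2))²)) = -49781*(-1/(3629*(1 - 23/12*(-2))²)) = -49781*(-1/(3629*(1 + 23/6)²)) = -49781/((29/6)²*(-3629)) = -49781/((841/36)*(-3629)) = -49781/(-3051989/36) = -49781*(-36/3051989) = 1792116/3051989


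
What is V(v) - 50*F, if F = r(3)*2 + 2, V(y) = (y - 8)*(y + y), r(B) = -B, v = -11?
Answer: 618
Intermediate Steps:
V(y) = 2*y*(-8 + y) (V(y) = (-8 + y)*(2*y) = 2*y*(-8 + y))
F = -4 (F = -1*3*2 + 2 = -3*2 + 2 = -6 + 2 = -4)
V(v) - 50*F = 2*(-11)*(-8 - 11) - 50*(-4) = 2*(-11)*(-19) + 200 = 418 + 200 = 618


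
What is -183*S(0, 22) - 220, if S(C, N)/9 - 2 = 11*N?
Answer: -402088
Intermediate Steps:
S(C, N) = 18 + 99*N (S(C, N) = 18 + 9*(11*N) = 18 + 99*N)
-183*S(0, 22) - 220 = -183*(18 + 99*22) - 220 = -183*(18 + 2178) - 220 = -183*2196 - 220 = -401868 - 220 = -402088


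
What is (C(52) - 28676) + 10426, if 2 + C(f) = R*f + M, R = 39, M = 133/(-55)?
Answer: -892453/55 ≈ -16226.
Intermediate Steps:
M = -133/55 (M = 133*(-1/55) = -133/55 ≈ -2.4182)
C(f) = -243/55 + 39*f (C(f) = -2 + (39*f - 133/55) = -2 + (-133/55 + 39*f) = -243/55 + 39*f)
(C(52) - 28676) + 10426 = ((-243/55 + 39*52) - 28676) + 10426 = ((-243/55 + 2028) - 28676) + 10426 = (111297/55 - 28676) + 10426 = -1465883/55 + 10426 = -892453/55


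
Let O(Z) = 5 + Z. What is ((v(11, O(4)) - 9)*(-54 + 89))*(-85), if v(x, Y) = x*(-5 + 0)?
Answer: 190400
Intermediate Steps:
v(x, Y) = -5*x (v(x, Y) = x*(-5) = -5*x)
((v(11, O(4)) - 9)*(-54 + 89))*(-85) = ((-5*11 - 9)*(-54 + 89))*(-85) = ((-55 - 9)*35)*(-85) = -64*35*(-85) = -2240*(-85) = 190400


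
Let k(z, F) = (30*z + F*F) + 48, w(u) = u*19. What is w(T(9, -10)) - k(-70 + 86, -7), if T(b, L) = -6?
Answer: -691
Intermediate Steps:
w(u) = 19*u
k(z, F) = 48 + F² + 30*z (k(z, F) = (30*z + F²) + 48 = (F² + 30*z) + 48 = 48 + F² + 30*z)
w(T(9, -10)) - k(-70 + 86, -7) = 19*(-6) - (48 + (-7)² + 30*(-70 + 86)) = -114 - (48 + 49 + 30*16) = -114 - (48 + 49 + 480) = -114 - 1*577 = -114 - 577 = -691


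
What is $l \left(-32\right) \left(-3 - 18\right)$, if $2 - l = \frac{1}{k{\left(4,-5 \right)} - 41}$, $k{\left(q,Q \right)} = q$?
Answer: $\frac{50400}{37} \approx 1362.2$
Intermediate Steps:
$l = \frac{75}{37}$ ($l = 2 - \frac{1}{4 - 41} = 2 - \frac{1}{-37} = 2 - - \frac{1}{37} = 2 + \frac{1}{37} = \frac{75}{37} \approx 2.027$)
$l \left(-32\right) \left(-3 - 18\right) = \frac{75}{37} \left(-32\right) \left(-3 - 18\right) = - \frac{2400 \left(-3 - 18\right)}{37} = \left(- \frac{2400}{37}\right) \left(-21\right) = \frac{50400}{37}$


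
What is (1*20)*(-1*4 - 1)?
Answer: -100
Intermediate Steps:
(1*20)*(-1*4 - 1) = 20*(-4 - 1) = 20*(-5) = -100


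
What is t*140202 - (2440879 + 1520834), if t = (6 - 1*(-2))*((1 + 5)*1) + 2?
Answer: 3048387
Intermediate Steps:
t = 50 (t = (6 + 2)*(6*1) + 2 = 8*6 + 2 = 48 + 2 = 50)
t*140202 - (2440879 + 1520834) = 50*140202 - (2440879 + 1520834) = 7010100 - 1*3961713 = 7010100 - 3961713 = 3048387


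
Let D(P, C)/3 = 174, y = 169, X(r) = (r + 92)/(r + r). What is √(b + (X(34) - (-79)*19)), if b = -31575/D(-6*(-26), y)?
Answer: √3155087103/1479 ≈ 37.978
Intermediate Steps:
X(r) = (92 + r)/(2*r) (X(r) = (92 + r)/((2*r)) = (92 + r)*(1/(2*r)) = (92 + r)/(2*r))
D(P, C) = 522 (D(P, C) = 3*174 = 522)
b = -10525/174 (b = -31575/522 = -31575*1/522 = -10525/174 ≈ -60.489)
√(b + (X(34) - (-79)*19)) = √(-10525/174 + ((½)*(92 + 34)/34 - (-79)*19)) = √(-10525/174 + ((½)*(1/34)*126 - 1*(-1501))) = √(-10525/174 + (63/34 + 1501)) = √(-10525/174 + 51097/34) = √(2133257/1479) = √3155087103/1479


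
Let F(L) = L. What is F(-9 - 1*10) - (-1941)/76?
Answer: 497/76 ≈ 6.5395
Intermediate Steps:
F(-9 - 1*10) - (-1941)/76 = (-9 - 1*10) - (-1941)/76 = (-9 - 10) - (-1941)/76 = -19 - 1*(-1941/76) = -19 + 1941/76 = 497/76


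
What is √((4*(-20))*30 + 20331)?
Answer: √17931 ≈ 133.91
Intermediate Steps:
√((4*(-20))*30 + 20331) = √(-80*30 + 20331) = √(-2400 + 20331) = √17931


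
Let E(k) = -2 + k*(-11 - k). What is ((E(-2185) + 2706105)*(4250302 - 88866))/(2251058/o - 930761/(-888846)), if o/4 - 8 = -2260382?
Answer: -1898921064737353403789392/178184109983 ≈ -1.0657e+13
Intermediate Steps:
o = -9041496 (o = 32 + 4*(-2260382) = 32 - 9041528 = -9041496)
((E(-2185) + 2706105)*(4250302 - 88866))/(2251058/o - 930761/(-888846)) = (((-2 - 1*(-2185)**2 - 11*(-2185)) + 2706105)*(4250302 - 88866))/(2251058/(-9041496) - 930761/(-888846)) = (((-2 - 1*4774225 + 24035) + 2706105)*4161436)/(2251058*(-1/9041496) - 930761*(-1/888846)) = (((-2 - 4774225 + 24035) + 2706105)*4161436)/(-1125529/4520748 + 930761/888846) = ((-4750192 + 2706105)*4161436)/(178184109983/223236043156) = -2044087*4161436*(223236043156/178184109983) = -8506337228932*223236043156/178184109983 = -1898921064737353403789392/178184109983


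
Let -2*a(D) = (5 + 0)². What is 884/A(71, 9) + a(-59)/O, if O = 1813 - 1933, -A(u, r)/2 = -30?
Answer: 1187/80 ≈ 14.837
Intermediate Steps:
A(u, r) = 60 (A(u, r) = -2*(-30) = 60)
O = -120
a(D) = -25/2 (a(D) = -(5 + 0)²/2 = -½*5² = -½*25 = -25/2)
884/A(71, 9) + a(-59)/O = 884/60 - 25/2/(-120) = 884*(1/60) - 25/2*(-1/120) = 221/15 + 5/48 = 1187/80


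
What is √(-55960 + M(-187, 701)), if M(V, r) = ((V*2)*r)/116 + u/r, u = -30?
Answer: 9*I*√1188175039726/40658 ≈ 241.29*I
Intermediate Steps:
M(V, r) = -30/r + V*r/58 (M(V, r) = ((V*2)*r)/116 - 30/r = ((2*V)*r)*(1/116) - 30/r = (2*V*r)*(1/116) - 30/r = V*r/58 - 30/r = -30/r + V*r/58)
√(-55960 + M(-187, 701)) = √(-55960 + (-30/701 + (1/58)*(-187)*701)) = √(-55960 + (-30*1/701 - 131087/58)) = √(-55960 + (-30/701 - 131087/58)) = √(-55960 - 91893727/40658) = √(-2367115407/40658) = 9*I*√1188175039726/40658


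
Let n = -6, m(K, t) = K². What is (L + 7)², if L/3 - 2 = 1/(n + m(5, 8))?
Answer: 62500/361 ≈ 173.13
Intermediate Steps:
L = 117/19 (L = 6 + 3/(-6 + 5²) = 6 + 3/(-6 + 25) = 6 + 3/19 = 117/19 ≈ 6.1579)
(L + 7)² = (117/19 + 7)² = (250/19)² = 62500/361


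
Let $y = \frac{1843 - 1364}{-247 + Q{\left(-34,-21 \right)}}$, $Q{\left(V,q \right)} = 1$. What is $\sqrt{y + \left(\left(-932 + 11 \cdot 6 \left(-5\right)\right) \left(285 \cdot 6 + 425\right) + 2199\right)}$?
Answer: $\frac{i \sqrt{162919538070}}{246} \approx 1640.8 i$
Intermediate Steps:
$y = - \frac{479}{246}$ ($y = \frac{1843 - 1364}{-247 + 1} = \frac{479}{-246} = 479 \left(- \frac{1}{246}\right) = - \frac{479}{246} \approx -1.9472$)
$\sqrt{y + \left(\left(-932 + 11 \cdot 6 \left(-5\right)\right) \left(285 \cdot 6 + 425\right) + 2199\right)} = \sqrt{- \frac{479}{246} + \left(\left(-932 + 11 \cdot 6 \left(-5\right)\right) \left(285 \cdot 6 + 425\right) + 2199\right)} = \sqrt{- \frac{479}{246} + \left(\left(-932 + 66 \left(-5\right)\right) \left(1710 + 425\right) + 2199\right)} = \sqrt{- \frac{479}{246} + \left(\left(-932 - 330\right) 2135 + 2199\right)} = \sqrt{- \frac{479}{246} + \left(\left(-1262\right) 2135 + 2199\right)} = \sqrt{- \frac{479}{246} + \left(-2694370 + 2199\right)} = \sqrt{- \frac{479}{246} - 2692171} = \sqrt{- \frac{662274545}{246}} = \frac{i \sqrt{162919538070}}{246}$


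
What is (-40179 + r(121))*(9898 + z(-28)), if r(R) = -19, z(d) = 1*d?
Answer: -396754260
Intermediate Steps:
z(d) = d
(-40179 + r(121))*(9898 + z(-28)) = (-40179 - 19)*(9898 - 28) = -40198*9870 = -396754260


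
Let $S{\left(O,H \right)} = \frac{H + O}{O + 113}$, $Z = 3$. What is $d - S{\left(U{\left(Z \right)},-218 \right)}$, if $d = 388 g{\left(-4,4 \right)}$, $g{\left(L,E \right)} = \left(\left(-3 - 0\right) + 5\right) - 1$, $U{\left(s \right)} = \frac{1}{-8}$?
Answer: $\frac{352109}{903} \approx 389.93$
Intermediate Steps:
$U{\left(s \right)} = - \frac{1}{8}$
$S{\left(O,H \right)} = \frac{H + O}{113 + O}$
$g{\left(L,E \right)} = 1$ ($g{\left(L,E \right)} = \left(\left(-3 + 0\right) + 5\right) - 1 = \left(-3 + 5\right) - 1 = 2 - 1 = 1$)
$d = 388$ ($d = 388 \cdot 1 = 388$)
$d - S{\left(U{\left(Z \right)},-218 \right)} = 388 - \frac{-218 - \frac{1}{8}}{113 - \frac{1}{8}} = 388 - \frac{1}{\frac{903}{8}} \left(- \frac{1745}{8}\right) = 388 - \frac{8}{903} \left(- \frac{1745}{8}\right) = 388 - - \frac{1745}{903} = 388 + \frac{1745}{903} = \frac{352109}{903}$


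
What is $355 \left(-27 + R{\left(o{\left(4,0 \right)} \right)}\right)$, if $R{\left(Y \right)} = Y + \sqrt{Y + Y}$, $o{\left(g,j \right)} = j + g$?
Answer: $-8165 + 710 \sqrt{2} \approx -7160.9$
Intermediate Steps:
$o{\left(g,j \right)} = g + j$
$R{\left(Y \right)} = Y + \sqrt{2} \sqrt{Y}$ ($R{\left(Y \right)} = Y + \sqrt{2 Y} = Y + \sqrt{2} \sqrt{Y}$)
$355 \left(-27 + R{\left(o{\left(4,0 \right)} \right)}\right) = 355 \left(-27 + \left(\left(4 + 0\right) + \sqrt{2} \sqrt{4 + 0}\right)\right) = 355 \left(-27 + \left(4 + \sqrt{2} \sqrt{4}\right)\right) = 355 \left(-27 + \left(4 + \sqrt{2} \cdot 2\right)\right) = 355 \left(-27 + \left(4 + 2 \sqrt{2}\right)\right) = 355 \left(-23 + 2 \sqrt{2}\right) = -8165 + 710 \sqrt{2}$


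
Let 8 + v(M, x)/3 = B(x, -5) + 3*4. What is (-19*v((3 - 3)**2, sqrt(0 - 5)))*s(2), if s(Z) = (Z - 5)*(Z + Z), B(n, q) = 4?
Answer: 5472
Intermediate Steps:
v(M, x) = 24 (v(M, x) = -24 + 3*(4 + 3*4) = -24 + 3*(4 + 12) = -24 + 3*16 = -24 + 48 = 24)
s(Z) = 2*Z*(-5 + Z) (s(Z) = (-5 + Z)*(2*Z) = 2*Z*(-5 + Z))
(-19*v((3 - 3)**2, sqrt(0 - 5)))*s(2) = (-19*24)*(2*2*(-5 + 2)) = -912*2*(-3) = -456*(-12) = 5472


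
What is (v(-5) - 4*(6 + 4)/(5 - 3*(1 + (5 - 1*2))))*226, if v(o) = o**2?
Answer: 48590/7 ≈ 6941.4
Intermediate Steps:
(v(-5) - 4*(6 + 4)/(5 - 3*(1 + (5 - 1*2))))*226 = ((-5)**2 - 4*(6 + 4)/(5 - 3*(1 + (5 - 1*2))))*226 = (25 - 40/(5 - 3*(1 + (5 - 2))))*226 = (25 - 40/(5 - 3*(1 + 3)))*226 = (25 - 40/(5 - 3*4))*226 = (25 - 40/(5 - 12))*226 = (25 - 40/(-7))*226 = (25 - 40*(-1)/7)*226 = (25 - 4*(-10/7))*226 = (25 + 40/7)*226 = (215/7)*226 = 48590/7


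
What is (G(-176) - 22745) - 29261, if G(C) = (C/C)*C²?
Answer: -21030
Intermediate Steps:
G(C) = C² (G(C) = 1*C² = C²)
(G(-176) - 22745) - 29261 = ((-176)² - 22745) - 29261 = (30976 - 22745) - 29261 = 8231 - 29261 = -21030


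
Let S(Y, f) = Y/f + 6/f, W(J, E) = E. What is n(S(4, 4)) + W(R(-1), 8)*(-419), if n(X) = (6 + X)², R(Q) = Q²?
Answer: -13119/4 ≈ -3279.8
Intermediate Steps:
S(Y, f) = 6/f + Y/f
n(S(4, 4)) + W(R(-1), 8)*(-419) = (6 + (6 + 4)/4)² + 8*(-419) = (6 + (¼)*10)² - 3352 = (6 + 5/2)² - 3352 = (17/2)² - 3352 = 289/4 - 3352 = -13119/4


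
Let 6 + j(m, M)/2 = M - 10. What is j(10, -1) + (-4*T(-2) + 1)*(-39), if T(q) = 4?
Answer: 551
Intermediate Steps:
j(m, M) = -32 + 2*M (j(m, M) = -12 + 2*(M - 10) = -12 + 2*(-10 + M) = -12 + (-20 + 2*M) = -32 + 2*M)
j(10, -1) + (-4*T(-2) + 1)*(-39) = (-32 + 2*(-1)) + (-4*4 + 1)*(-39) = (-32 - 2) + (-16 + 1)*(-39) = -34 - 15*(-39) = -34 + 585 = 551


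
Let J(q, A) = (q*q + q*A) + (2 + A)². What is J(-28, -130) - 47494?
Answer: -26686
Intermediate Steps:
J(q, A) = q² + (2 + A)² + A*q (J(q, A) = (q² + A*q) + (2 + A)² = q² + (2 + A)² + A*q)
J(-28, -130) - 47494 = ((-28)² + (2 - 130)² - 130*(-28)) - 47494 = (784 + (-128)² + 3640) - 47494 = (784 + 16384 + 3640) - 47494 = 20808 - 47494 = -26686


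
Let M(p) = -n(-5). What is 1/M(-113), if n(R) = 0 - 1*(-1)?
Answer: -1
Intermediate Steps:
n(R) = 1 (n(R) = 0 + 1 = 1)
M(p) = -1 (M(p) = -1*1 = -1)
1/M(-113) = 1/(-1) = -1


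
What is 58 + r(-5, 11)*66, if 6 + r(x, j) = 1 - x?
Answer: 58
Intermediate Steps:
r(x, j) = -5 - x (r(x, j) = -6 + (1 - x) = -5 - x)
58 + r(-5, 11)*66 = 58 + (-5 - 1*(-5))*66 = 58 + (-5 + 5)*66 = 58 + 0*66 = 58 + 0 = 58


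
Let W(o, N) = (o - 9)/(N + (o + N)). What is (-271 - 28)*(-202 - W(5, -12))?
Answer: 1148758/19 ≈ 60461.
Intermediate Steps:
W(o, N) = (-9 + o)/(o + 2*N) (W(o, N) = (-9 + o)/(N + (N + o)) = (-9 + o)/(o + 2*N))
(-271 - 28)*(-202 - W(5, -12)) = (-271 - 28)*(-202 - (-9 + 5)/(5 + 2*(-12))) = -299*(-202 - (-4)/(5 - 24)) = -299*(-202 - (-4)/(-19)) = -299*(-202 - (-1)*(-4)/19) = -299*(-202 - 1*4/19) = -299*(-202 - 4/19) = -299*(-3842/19) = 1148758/19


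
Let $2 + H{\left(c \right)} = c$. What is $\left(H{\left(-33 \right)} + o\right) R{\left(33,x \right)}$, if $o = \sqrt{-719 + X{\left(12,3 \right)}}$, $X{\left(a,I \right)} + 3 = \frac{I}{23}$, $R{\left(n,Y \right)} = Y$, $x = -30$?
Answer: $1050 - \frac{30 i \sqrt{381869}}{23} \approx 1050.0 - 806.03 i$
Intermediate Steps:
$X{\left(a,I \right)} = -3 + \frac{I}{23}$
$H{\left(c \right)} = -2 + c$
$o = \frac{i \sqrt{381869}}{23}$ ($o = \sqrt{-719 + \left(-3 + \frac{1}{23} \cdot 3\right)} = \sqrt{-719 + \left(-3 + \frac{3}{23}\right)} = \sqrt{-719 - \frac{66}{23}} = \sqrt{- \frac{16603}{23}} = \frac{i \sqrt{381869}}{23} \approx 26.868 i$)
$\left(H{\left(-33 \right)} + o\right) R{\left(33,x \right)} = \left(\left(-2 - 33\right) + \frac{i \sqrt{381869}}{23}\right) \left(-30\right) = \left(-35 + \frac{i \sqrt{381869}}{23}\right) \left(-30\right) = 1050 - \frac{30 i \sqrt{381869}}{23}$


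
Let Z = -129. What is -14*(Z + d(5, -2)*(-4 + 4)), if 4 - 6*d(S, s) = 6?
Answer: 1806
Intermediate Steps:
d(S, s) = -⅓ (d(S, s) = ⅔ - ⅙*6 = ⅔ - 1 = -⅓)
-14*(Z + d(5, -2)*(-4 + 4)) = -14*(-129 - (-4 + 4)/3) = -14*(-129 - ⅓*0) = -14*(-129 + 0) = -14*(-129) = 1806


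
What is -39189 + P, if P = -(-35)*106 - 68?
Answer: -35547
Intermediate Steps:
P = 3642 (P = -35*(-106) - 68 = 3710 - 68 = 3642)
-39189 + P = -39189 + 3642 = -35547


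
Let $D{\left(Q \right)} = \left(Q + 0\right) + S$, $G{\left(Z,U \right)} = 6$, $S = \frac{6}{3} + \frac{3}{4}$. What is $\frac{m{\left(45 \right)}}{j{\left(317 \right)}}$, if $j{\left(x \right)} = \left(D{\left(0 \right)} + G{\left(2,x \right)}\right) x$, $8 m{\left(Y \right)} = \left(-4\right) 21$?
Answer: $- \frac{6}{1585} \approx -0.0037855$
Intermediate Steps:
$S = \frac{11}{4}$ ($S = 6 \cdot \frac{1}{3} + 3 \cdot \frac{1}{4} = 2 + \frac{3}{4} = \frac{11}{4} \approx 2.75$)
$m{\left(Y \right)} = - \frac{21}{2}$ ($m{\left(Y \right)} = \frac{\left(-4\right) 21}{8} = \frac{1}{8} \left(-84\right) = - \frac{21}{2}$)
$D{\left(Q \right)} = \frac{11}{4} + Q$ ($D{\left(Q \right)} = \left(Q + 0\right) + \frac{11}{4} = Q + \frac{11}{4} = \frac{11}{4} + Q$)
$j{\left(x \right)} = \frac{35 x}{4}$ ($j{\left(x \right)} = \left(\left(\frac{11}{4} + 0\right) + 6\right) x = \left(\frac{11}{4} + 6\right) x = \frac{35 x}{4}$)
$\frac{m{\left(45 \right)}}{j{\left(317 \right)}} = - \frac{21}{2 \cdot \frac{35}{4} \cdot 317} = - \frac{21}{2 \cdot \frac{11095}{4}} = \left(- \frac{21}{2}\right) \frac{4}{11095} = - \frac{6}{1585}$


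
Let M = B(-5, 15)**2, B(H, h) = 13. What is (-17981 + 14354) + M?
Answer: -3458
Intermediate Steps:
M = 169 (M = 13**2 = 169)
(-17981 + 14354) + M = (-17981 + 14354) + 169 = -3627 + 169 = -3458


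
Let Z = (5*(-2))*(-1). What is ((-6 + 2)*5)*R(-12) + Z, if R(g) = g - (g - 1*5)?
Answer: -90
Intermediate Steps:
R(g) = 5 (R(g) = g - (g - 5) = g - (-5 + g) = g + (5 - g) = 5)
Z = 10 (Z = -10*(-1) = 10)
((-6 + 2)*5)*R(-12) + Z = ((-6 + 2)*5)*5 + 10 = -4*5*5 + 10 = -20*5 + 10 = -100 + 10 = -90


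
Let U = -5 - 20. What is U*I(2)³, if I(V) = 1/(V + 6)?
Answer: -25/512 ≈ -0.048828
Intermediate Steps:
I(V) = 1/(6 + V)
U = -25
U*I(2)³ = -25/(6 + 2)³ = -25*(1/8)³ = -25*(⅛)³ = -25*1/512 = -25/512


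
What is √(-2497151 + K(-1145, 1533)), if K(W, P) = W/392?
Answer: I*√1957768674/28 ≈ 1580.2*I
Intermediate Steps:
K(W, P) = W/392 (K(W, P) = W*(1/392) = W/392)
√(-2497151 + K(-1145, 1533)) = √(-2497151 + (1/392)*(-1145)) = √(-2497151 - 1145/392) = √(-978884337/392) = I*√1957768674/28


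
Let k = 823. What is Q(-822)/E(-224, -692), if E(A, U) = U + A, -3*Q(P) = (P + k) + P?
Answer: -821/2748 ≈ -0.29876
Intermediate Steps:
Q(P) = -823/3 - 2*P/3 (Q(P) = -((P + 823) + P)/3 = -((823 + P) + P)/3 = -(823 + 2*P)/3 = -823/3 - 2*P/3)
E(A, U) = A + U
Q(-822)/E(-224, -692) = (-823/3 - ⅔*(-822))/(-224 - 692) = (-823/3 + 548)/(-916) = (821/3)*(-1/916) = -821/2748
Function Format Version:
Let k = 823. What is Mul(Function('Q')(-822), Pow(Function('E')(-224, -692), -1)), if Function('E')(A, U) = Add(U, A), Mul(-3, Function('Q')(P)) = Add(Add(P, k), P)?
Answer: Rational(-821, 2748) ≈ -0.29876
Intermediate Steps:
Function('Q')(P) = Add(Rational(-823, 3), Mul(Rational(-2, 3), P)) (Function('Q')(P) = Mul(Rational(-1, 3), Add(Add(P, 823), P)) = Mul(Rational(-1, 3), Add(Add(823, P), P)) = Mul(Rational(-1, 3), Add(823, Mul(2, P))) = Add(Rational(-823, 3), Mul(Rational(-2, 3), P)))
Function('E')(A, U) = Add(A, U)
Mul(Function('Q')(-822), Pow(Function('E')(-224, -692), -1)) = Mul(Add(Rational(-823, 3), Mul(Rational(-2, 3), -822)), Pow(Add(-224, -692), -1)) = Mul(Add(Rational(-823, 3), 548), Pow(-916, -1)) = Mul(Rational(821, 3), Rational(-1, 916)) = Rational(-821, 2748)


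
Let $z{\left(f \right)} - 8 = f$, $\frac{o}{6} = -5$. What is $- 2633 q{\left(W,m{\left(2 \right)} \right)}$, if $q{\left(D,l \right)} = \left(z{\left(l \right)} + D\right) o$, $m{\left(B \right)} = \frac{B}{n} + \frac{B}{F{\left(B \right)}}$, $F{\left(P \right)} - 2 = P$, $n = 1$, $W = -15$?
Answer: $-355455$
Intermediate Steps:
$o = -30$ ($o = 6 \left(-5\right) = -30$)
$F{\left(P \right)} = 2 + P$
$z{\left(f \right)} = 8 + f$
$m{\left(B \right)} = B + \frac{B}{2 + B}$ ($m{\left(B \right)} = \frac{B}{1} + \frac{B}{2 + B} = B 1 + \frac{B}{2 + B} = B + \frac{B}{2 + B}$)
$q{\left(D,l \right)} = -240 - 30 D - 30 l$ ($q{\left(D,l \right)} = \left(\left(8 + l\right) + D\right) \left(-30\right) = \left(8 + D + l\right) \left(-30\right) = -240 - 30 D - 30 l$)
$- 2633 q{\left(W,m{\left(2 \right)} \right)} = - 2633 \left(-240 - -450 - 30 \frac{2 \left(3 + 2\right)}{2 + 2}\right) = - 2633 \left(-240 + 450 - 30 \cdot 2 \cdot \frac{1}{4} \cdot 5\right) = - 2633 \left(-240 + 450 - 75\right) = \left(-2633\right) 135 = -355455$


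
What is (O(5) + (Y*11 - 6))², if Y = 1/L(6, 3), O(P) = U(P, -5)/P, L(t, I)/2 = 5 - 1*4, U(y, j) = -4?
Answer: 169/100 ≈ 1.6900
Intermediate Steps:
L(t, I) = 2 (L(t, I) = 2*(5 - 1*4) = 2*(5 - 4) = 2*1 = 2)
O(P) = -4/P
Y = ½ (Y = 1/2 = ½ ≈ 0.50000)
(O(5) + (Y*11 - 6))² = (-4/5 + ((½)*11 - 6))² = (-4*⅕ + (11/2 - 6))² = (-⅘ - ½)² = (-13/10)² = 169/100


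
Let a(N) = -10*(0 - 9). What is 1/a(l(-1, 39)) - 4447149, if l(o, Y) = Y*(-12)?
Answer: -400243409/90 ≈ -4.4472e+6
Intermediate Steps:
l(o, Y) = -12*Y
a(N) = 90 (a(N) = -10*(-9) = 90)
1/a(l(-1, 39)) - 4447149 = 1/90 - 4447149 = -400243409/90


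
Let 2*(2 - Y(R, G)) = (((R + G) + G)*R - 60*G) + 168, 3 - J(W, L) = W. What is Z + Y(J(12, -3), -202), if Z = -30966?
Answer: -77933/2 ≈ -38967.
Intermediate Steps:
J(W, L) = 3 - W
Y(R, G) = -82 + 30*G - R*(R + 2*G)/2 (Y(R, G) = 2 - ((((R + G) + G)*R - 60*G) + 168)/2 = 2 - ((((G + R) + G)*R - 60*G) + 168)/2 = 2 - (((R + 2*G)*R - 60*G) + 168)/2 = 2 - ((R*(R + 2*G) - 60*G) + 168)/2 = 2 - ((-60*G + R*(R + 2*G)) + 168)/2 = 2 - (168 - 60*G + R*(R + 2*G))/2 = 2 + (-84 + 30*G - R*(R + 2*G)/2) = -82 + 30*G - R*(R + 2*G)/2)
Z + Y(J(12, -3), -202) = -30966 + (-82 + 30*(-202) - (3 - 1*12)²/2 - 1*(-202)*(3 - 1*12)) = -30966 + (-82 - 6060 - (3 - 12)²/2 - 1*(-202)*(3 - 12)) = -30966 + (-82 - 6060 - ½*(-9)² - 1*(-202)*(-9)) = -30966 + (-82 - 6060 - ½*81 - 1818) = -30966 + (-82 - 6060 - 81/2 - 1818) = -30966 - 16001/2 = -77933/2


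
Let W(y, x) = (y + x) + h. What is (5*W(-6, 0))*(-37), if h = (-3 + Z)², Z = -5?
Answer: -10730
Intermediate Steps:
h = 64 (h = (-3 - 5)² = (-8)² = 64)
W(y, x) = 64 + x + y (W(y, x) = (y + x) + 64 = (x + y) + 64 = 64 + x + y)
(5*W(-6, 0))*(-37) = (5*(64 + 0 - 6))*(-37) = (5*58)*(-37) = 290*(-37) = -10730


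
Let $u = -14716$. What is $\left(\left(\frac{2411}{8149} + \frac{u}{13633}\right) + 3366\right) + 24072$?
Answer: $\frac{3048146256325}{111095317} \approx 27437.0$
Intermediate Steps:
$\left(\left(\frac{2411}{8149} + \frac{u}{13633}\right) + 3366\right) + 24072 = \left(\left(\frac{2411}{8149} - \frac{14716}{13633}\right) + 3366\right) + 24072 = \left(- \frac{87051521}{111095317} + 3366\right) + 24072 = \frac{373859785501}{111095317} + 24072 = \frac{3048146256325}{111095317}$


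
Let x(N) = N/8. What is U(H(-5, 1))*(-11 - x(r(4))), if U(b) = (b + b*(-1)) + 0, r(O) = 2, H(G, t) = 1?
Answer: 0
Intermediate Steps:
U(b) = 0 (U(b) = (b - b) + 0 = 0 + 0 = 0)
x(N) = N/8 (x(N) = N*(⅛) = N/8)
U(H(-5, 1))*(-11 - x(r(4))) = 0*(-11 - 2/8) = 0*(-11 - 1*¼) = 0*(-11 - ¼) = 0*(-45/4) = 0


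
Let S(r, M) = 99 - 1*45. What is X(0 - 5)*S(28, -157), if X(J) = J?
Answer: -270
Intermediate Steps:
S(r, M) = 54 (S(r, M) = 99 - 45 = 54)
X(0 - 5)*S(28, -157) = (0 - 5)*54 = -5*54 = -270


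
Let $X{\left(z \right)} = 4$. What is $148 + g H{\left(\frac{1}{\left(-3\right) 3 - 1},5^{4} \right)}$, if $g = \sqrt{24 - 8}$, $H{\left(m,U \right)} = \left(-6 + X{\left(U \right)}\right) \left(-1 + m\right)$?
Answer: $\frac{784}{5} \approx 156.8$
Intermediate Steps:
$H{\left(m,U \right)} = 2 - 2 m$ ($H{\left(m,U \right)} = \left(-6 + 4\right) \left(-1 + m\right) = - 2 \left(-1 + m\right) = 2 - 2 m$)
$g = 4$ ($g = \sqrt{16} = 4$)
$148 + g H{\left(\frac{1}{\left(-3\right) 3 - 1},5^{4} \right)} = 148 + 4 \left(2 - \frac{2}{\left(-3\right) 3 - 1}\right) = 148 + 4 \left(2 - \frac{2}{-9 - 1}\right) = 148 + 4 \left(2 - \frac{2}{-10}\right) = 148 + 4 \left(2 - - \frac{1}{5}\right) = 148 + 4 \left(2 + \frac{1}{5}\right) = 148 + 4 \cdot \frac{11}{5} = 148 + \frac{44}{5} = \frac{784}{5}$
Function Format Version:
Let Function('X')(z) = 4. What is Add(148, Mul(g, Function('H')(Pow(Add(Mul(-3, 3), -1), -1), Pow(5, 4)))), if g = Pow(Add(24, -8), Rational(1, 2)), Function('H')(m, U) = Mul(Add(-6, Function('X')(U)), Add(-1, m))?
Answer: Rational(784, 5) ≈ 156.80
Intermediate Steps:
Function('H')(m, U) = Add(2, Mul(-2, m)) (Function('H')(m, U) = Mul(Add(-6, 4), Add(-1, m)) = Mul(-2, Add(-1, m)) = Add(2, Mul(-2, m)))
g = 4 (g = Pow(16, Rational(1, 2)) = 4)
Add(148, Mul(g, Function('H')(Pow(Add(Mul(-3, 3), -1), -1), Pow(5, 4)))) = Add(148, Mul(4, Add(2, Mul(-2, Pow(Add(Mul(-3, 3), -1), -1))))) = Add(148, Mul(4, Add(2, Mul(-2, Pow(Add(-9, -1), -1))))) = Add(148, Mul(4, Add(2, Mul(-2, Pow(-10, -1))))) = Add(148, Mul(4, Add(2, Mul(-2, Rational(-1, 10))))) = Add(148, Mul(4, Add(2, Rational(1, 5)))) = Add(148, Mul(4, Rational(11, 5))) = Add(148, Rational(44, 5)) = Rational(784, 5)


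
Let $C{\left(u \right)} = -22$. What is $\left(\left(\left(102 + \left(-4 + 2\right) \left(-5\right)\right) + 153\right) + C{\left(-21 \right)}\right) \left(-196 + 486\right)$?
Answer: $70470$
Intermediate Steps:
$\left(\left(\left(102 + \left(-4 + 2\right) \left(-5\right)\right) + 153\right) + C{\left(-21 \right)}\right) \left(-196 + 486\right) = \left(\left(\left(102 + \left(-4 + 2\right) \left(-5\right)\right) + 153\right) - 22\right) \left(-196 + 486\right) = \left(\left(\left(102 - -10\right) + 153\right) - 22\right) 290 = \left(\left(\left(102 + 10\right) + 153\right) - 22\right) 290 = \left(\left(112 + 153\right) - 22\right) 290 = \left(265 - 22\right) 290 = 243 \cdot 290 = 70470$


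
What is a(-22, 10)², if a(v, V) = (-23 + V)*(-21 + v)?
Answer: 312481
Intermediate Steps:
a(-22, 10)² = (483 - 23*(-22) - 21*10 + 10*(-22))² = (483 + 506 - 210 - 220)² = 559² = 312481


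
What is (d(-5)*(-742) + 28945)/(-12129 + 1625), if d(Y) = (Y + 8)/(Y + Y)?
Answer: -72919/26260 ≈ -2.7768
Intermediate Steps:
d(Y) = (8 + Y)/(2*Y) (d(Y) = (8 + Y)/((2*Y)) = (8 + Y)*(1/(2*Y)) = (8 + Y)/(2*Y))
(d(-5)*(-742) + 28945)/(-12129 + 1625) = (((½)*(8 - 5)/(-5))*(-742) + 28945)/(-12129 + 1625) = (((½)*(-⅕)*3)*(-742) + 28945)/(-10504) = (-3/10*(-742) + 28945)*(-1/10504) = (1113/5 + 28945)*(-1/10504) = (145838/5)*(-1/10504) = -72919/26260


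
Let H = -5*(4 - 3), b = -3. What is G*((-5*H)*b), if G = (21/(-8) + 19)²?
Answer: -1287075/64 ≈ -20111.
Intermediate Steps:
H = -5 (H = -5*1 = -5)
G = 17161/64 (G = (21*(-⅛) + 19)² = (-21/8 + 19)² = (131/8)² = 17161/64 ≈ 268.14)
G*((-5*H)*b) = 17161*(-5*(-5)*(-3))/64 = 17161*(25*(-3))/64 = (17161/64)*(-75) = -1287075/64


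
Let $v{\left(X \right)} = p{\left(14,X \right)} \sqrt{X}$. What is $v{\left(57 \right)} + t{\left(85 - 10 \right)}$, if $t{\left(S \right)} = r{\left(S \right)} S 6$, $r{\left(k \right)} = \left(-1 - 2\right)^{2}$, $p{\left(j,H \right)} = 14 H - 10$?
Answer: $4050 + 788 \sqrt{57} \approx 9999.3$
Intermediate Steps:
$p{\left(j,H \right)} = -10 + 14 H$
$r{\left(k \right)} = 9$ ($r{\left(k \right)} = \left(-3\right)^{2} = 9$)
$v{\left(X \right)} = \sqrt{X} \left(-10 + 14 X\right)$ ($v{\left(X \right)} = \left(-10 + 14 X\right) \sqrt{X} = \sqrt{X} \left(-10 + 14 X\right)$)
$t{\left(S \right)} = 54 S$ ($t{\left(S \right)} = 9 S 6 = 54 S$)
$v{\left(57 \right)} + t{\left(85 - 10 \right)} = \sqrt{57} \left(-10 + 14 \cdot 57\right) + 54 \left(85 - 10\right) = \sqrt{57} \left(-10 + 798\right) + 54 \cdot 75 = \sqrt{57} \cdot 788 + 4050 = 788 \sqrt{57} + 4050 = 4050 + 788 \sqrt{57}$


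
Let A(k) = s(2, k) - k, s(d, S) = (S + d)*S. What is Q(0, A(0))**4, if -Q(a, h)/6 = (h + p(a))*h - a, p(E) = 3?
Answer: 0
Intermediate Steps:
s(d, S) = S*(S + d)
A(k) = -k + k*(2 + k) (A(k) = k*(k + 2) - k = k*(2 + k) - k = -k + k*(2 + k))
Q(a, h) = 6*a - 6*h*(3 + h) (Q(a, h) = -6*((h + 3)*h - a) = -6*((3 + h)*h - a) = -6*(h*(3 + h) - a) = -6*(-a + h*(3 + h)) = 6*a - 6*h*(3 + h))
Q(0, A(0))**4 = (-0*(1 + 0) - 6*(0*(1 + 0))**2 + 6*0)**4 = (-0 - 6*(0*1)**2 + 0)**4 = (-18*0 - 6*0**2 + 0)**4 = (0 - 6*0 + 0)**4 = (0 + 0 + 0)**4 = 0**4 = 0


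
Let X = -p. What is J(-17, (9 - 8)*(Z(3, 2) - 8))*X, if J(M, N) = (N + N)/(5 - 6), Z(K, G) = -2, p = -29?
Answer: 580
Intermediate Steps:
J(M, N) = -2*N (J(M, N) = (2*N)/(-1) = (2*N)*(-1) = -2*N)
X = 29 (X = -1*(-29) = 29)
J(-17, (9 - 8)*(Z(3, 2) - 8))*X = -2*(9 - 8)*(-2 - 8)*29 = -2*(-10)*29 = 20*29 = 580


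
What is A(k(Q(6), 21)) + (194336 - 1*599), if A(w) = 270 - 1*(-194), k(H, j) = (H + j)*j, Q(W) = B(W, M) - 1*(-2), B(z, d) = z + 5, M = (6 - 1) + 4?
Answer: 194201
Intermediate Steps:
M = 9 (M = 5 + 4 = 9)
B(z, d) = 5 + z
Q(W) = 7 + W (Q(W) = (5 + W) - 1*(-2) = (5 + W) + 2 = 7 + W)
k(H, j) = j*(H + j)
A(w) = 464 (A(w) = 270 + 194 = 464)
A(k(Q(6), 21)) + (194336 - 1*599) = 464 + (194336 - 1*599) = 464 + (194336 - 599) = 464 + 193737 = 194201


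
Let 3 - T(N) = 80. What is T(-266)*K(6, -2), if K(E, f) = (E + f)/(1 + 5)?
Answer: -154/3 ≈ -51.333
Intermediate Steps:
K(E, f) = E/6 + f/6 (K(E, f) = (E + f)/6 = (E + f)*(⅙) = E/6 + f/6)
T(N) = -77 (T(N) = 3 - 1*80 = 3 - 80 = -77)
T(-266)*K(6, -2) = -77*((⅙)*6 + (⅙)*(-2)) = -77*(1 - ⅓) = -77*⅔ = -154/3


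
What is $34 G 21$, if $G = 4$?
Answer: $2856$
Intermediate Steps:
$34 G 21 = 34 \cdot 4 \cdot 21 = 136 \cdot 21 = 2856$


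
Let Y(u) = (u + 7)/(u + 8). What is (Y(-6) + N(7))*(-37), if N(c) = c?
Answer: -555/2 ≈ -277.50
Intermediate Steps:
Y(u) = (7 + u)/(8 + u)
(Y(-6) + N(7))*(-37) = ((7 - 6)/(8 - 6) + 7)*(-37) = (1/2 + 7)*(-37) = ((½)*1 + 7)*(-37) = (½ + 7)*(-37) = (15/2)*(-37) = -555/2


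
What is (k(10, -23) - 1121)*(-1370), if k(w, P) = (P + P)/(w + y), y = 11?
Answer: 32314190/21 ≈ 1.5388e+6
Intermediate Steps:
k(w, P) = 2*P/(11 + w) (k(w, P) = (P + P)/(w + 11) = (2*P)/(11 + w) = 2*P/(11 + w))
(k(10, -23) - 1121)*(-1370) = (2*(-23)/(11 + 10) - 1121)*(-1370) = (2*(-23)/21 - 1121)*(-1370) = (2*(-23)*(1/21) - 1121)*(-1370) = (-46/21 - 1121)*(-1370) = -23587/21*(-1370) = 32314190/21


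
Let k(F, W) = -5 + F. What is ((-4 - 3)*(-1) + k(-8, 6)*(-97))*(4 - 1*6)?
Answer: -2536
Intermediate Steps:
((-4 - 3)*(-1) + k(-8, 6)*(-97))*(4 - 1*6) = ((-4 - 3)*(-1) + (-5 - 8)*(-97))*(4 - 1*6) = (-7*(-1) - 13*(-97))*(4 - 6) = (7 + 1261)*(-2) = 1268*(-2) = -2536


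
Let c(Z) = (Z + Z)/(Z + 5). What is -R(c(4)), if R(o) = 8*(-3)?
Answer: 24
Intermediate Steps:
c(Z) = 2*Z/(5 + Z) (c(Z) = (2*Z)/(5 + Z) = 2*Z/(5 + Z))
R(o) = -24
-R(c(4)) = -1*(-24) = 24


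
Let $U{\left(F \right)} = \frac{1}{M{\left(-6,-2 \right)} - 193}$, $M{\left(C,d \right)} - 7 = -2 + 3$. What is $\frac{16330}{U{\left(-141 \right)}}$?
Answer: $-3021050$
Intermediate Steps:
$M{\left(C,d \right)} = 8$ ($M{\left(C,d \right)} = 7 + \left(-2 + 3\right) = 7 + 1 = 8$)
$U{\left(F \right)} = - \frac{1}{185}$ ($U{\left(F \right)} = \frac{1}{8 - 193} = \frac{1}{-185} = - \frac{1}{185}$)
$\frac{16330}{U{\left(-141 \right)}} = \frac{16330}{- \frac{1}{185}} = 16330 \left(-185\right) = -3021050$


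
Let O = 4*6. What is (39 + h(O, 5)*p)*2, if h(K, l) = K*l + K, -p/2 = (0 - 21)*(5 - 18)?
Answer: -157170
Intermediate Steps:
O = 24
p = -546 (p = -2*(0 - 21)*(5 - 18) = -(-42)*(-13) = -2*273 = -546)
h(K, l) = K + K*l
(39 + h(O, 5)*p)*2 = (39 + (24*(1 + 5))*(-546))*2 = (39 + (24*6)*(-546))*2 = (39 + 144*(-546))*2 = (39 - 78624)*2 = -78585*2 = -157170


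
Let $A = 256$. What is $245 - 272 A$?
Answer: $-69387$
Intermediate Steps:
$245 - 272 A = 245 - 69632 = -69387$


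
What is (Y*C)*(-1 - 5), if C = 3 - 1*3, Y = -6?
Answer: 0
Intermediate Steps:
C = 0 (C = 3 - 3 = 0)
(Y*C)*(-1 - 5) = (-6*0)*(-1 - 5) = 0*(-6) = 0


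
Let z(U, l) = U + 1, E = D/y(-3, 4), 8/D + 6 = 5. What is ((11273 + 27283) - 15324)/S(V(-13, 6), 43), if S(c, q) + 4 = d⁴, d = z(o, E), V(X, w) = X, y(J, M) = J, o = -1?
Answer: -5808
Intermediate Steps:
D = -8 (D = 8/(-6 + 5) = 8/(-1) = 8*(-1) = -8)
E = 8/3 (E = -8/(-3) = -8*(-⅓) = 8/3 ≈ 2.6667)
z(U, l) = 1 + U
d = 0 (d = 1 - 1 = 0)
S(c, q) = -4 (S(c, q) = -4 + 0⁴ = -4 + 0 = -4)
((11273 + 27283) - 15324)/S(V(-13, 6), 43) = ((11273 + 27283) - 15324)/(-4) = (38556 - 15324)*(-¼) = 23232*(-¼) = -5808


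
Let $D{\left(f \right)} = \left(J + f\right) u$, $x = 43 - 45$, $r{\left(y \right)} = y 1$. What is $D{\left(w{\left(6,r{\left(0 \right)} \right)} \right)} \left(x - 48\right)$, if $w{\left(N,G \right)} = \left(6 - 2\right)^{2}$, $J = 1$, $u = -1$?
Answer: $850$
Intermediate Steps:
$r{\left(y \right)} = y$
$w{\left(N,G \right)} = 16$ ($w{\left(N,G \right)} = 4^{2} = 16$)
$x = -2$
$D{\left(f \right)} = -1 - f$ ($D{\left(f \right)} = \left(1 + f\right) \left(-1\right) = -1 - f$)
$D{\left(w{\left(6,r{\left(0 \right)} \right)} \right)} \left(x - 48\right) = \left(-1 - 16\right) \left(-2 - 48\right) = \left(-1 - 16\right) \left(-50\right) = \left(-17\right) \left(-50\right) = 850$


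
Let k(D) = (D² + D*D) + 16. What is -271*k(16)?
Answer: -143088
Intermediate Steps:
k(D) = 16 + 2*D² (k(D) = (D² + D²) + 16 = 2*D² + 16 = 16 + 2*D²)
-271*k(16) = -271*(16 + 2*16²) = -271*(16 + 2*256) = -271*(16 + 512) = -271*528 = -143088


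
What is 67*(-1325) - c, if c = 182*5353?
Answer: -1063021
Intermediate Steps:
c = 974246
67*(-1325) - c = 67*(-1325) - 1*974246 = -88775 - 974246 = -1063021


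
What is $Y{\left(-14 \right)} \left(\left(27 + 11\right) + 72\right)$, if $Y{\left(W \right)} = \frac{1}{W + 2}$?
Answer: $- \frac{55}{6} \approx -9.1667$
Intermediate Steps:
$Y{\left(W \right)} = \frac{1}{2 + W}$
$Y{\left(-14 \right)} \left(\left(27 + 11\right) + 72\right) = \frac{\left(27 + 11\right) + 72}{2 - 14} = \frac{38 + 72}{-12} = \left(- \frac{1}{12}\right) 110 = - \frac{55}{6}$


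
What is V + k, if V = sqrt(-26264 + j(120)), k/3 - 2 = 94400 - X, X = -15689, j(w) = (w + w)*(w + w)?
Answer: 330273 + 2*sqrt(7834) ≈ 3.3045e+5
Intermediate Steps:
j(w) = 4*w**2 (j(w) = (2*w)*(2*w) = 4*w**2)
k = 330273 (k = 6 + 3*(94400 - 1*(-15689)) = 6 + 3*(94400 + 15689) = 6 + 3*110089 = 6 + 330267 = 330273)
V = 2*sqrt(7834) (V = sqrt(-26264 + 4*120**2) = sqrt(-26264 + 4*14400) = sqrt(-26264 + 57600) = sqrt(31336) = 2*sqrt(7834) ≈ 177.02)
V + k = 2*sqrt(7834) + 330273 = 330273 + 2*sqrt(7834)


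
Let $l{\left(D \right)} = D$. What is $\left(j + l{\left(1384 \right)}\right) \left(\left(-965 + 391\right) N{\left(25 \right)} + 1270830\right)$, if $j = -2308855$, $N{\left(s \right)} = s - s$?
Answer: $-2932403370930$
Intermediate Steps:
$N{\left(s \right)} = 0$
$\left(j + l{\left(1384 \right)}\right) \left(\left(-965 + 391\right) N{\left(25 \right)} + 1270830\right) = \left(-2308855 + 1384\right) \left(\left(-965 + 391\right) 0 + 1270830\right) = - 2307471 \left(\left(-574\right) 0 + 1270830\right) = - 2307471 \left(0 + 1270830\right) = \left(-2307471\right) 1270830 = -2932403370930$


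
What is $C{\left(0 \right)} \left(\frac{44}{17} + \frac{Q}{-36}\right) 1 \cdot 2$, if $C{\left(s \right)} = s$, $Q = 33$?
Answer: $0$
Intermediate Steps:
$C{\left(0 \right)} \left(\frac{44}{17} + \frac{Q}{-36}\right) 1 \cdot 2 = 0 \left(\frac{44}{17} + \frac{33}{-36}\right) 1 \cdot 2 = 0 \left(44 \cdot \frac{1}{17} + 33 \left(- \frac{1}{36}\right)\right) 2 = 0 \left(\frac{44}{17} - \frac{11}{12}\right) 2 = 0 \cdot \frac{341}{204} \cdot 2 = 0 \cdot 2 = 0$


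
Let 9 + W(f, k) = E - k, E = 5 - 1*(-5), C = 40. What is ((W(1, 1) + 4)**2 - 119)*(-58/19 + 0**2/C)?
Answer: 5974/19 ≈ 314.42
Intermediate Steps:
E = 10 (E = 5 + 5 = 10)
W(f, k) = 1 - k (W(f, k) = -9 + (10 - k) = 1 - k)
((W(1, 1) + 4)**2 - 119)*(-58/19 + 0**2/C) = (((1 - 1*1) + 4)**2 - 119)*(-58/19 + 0**2/40) = (((1 - 1) + 4)**2 - 119)*(-58*1/19 + 0*(1/40)) = ((0 + 4)**2 - 119)*(-58/19 + 0) = (4**2 - 119)*(-58/19) = (16 - 119)*(-58/19) = -103*(-58/19) = 5974/19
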